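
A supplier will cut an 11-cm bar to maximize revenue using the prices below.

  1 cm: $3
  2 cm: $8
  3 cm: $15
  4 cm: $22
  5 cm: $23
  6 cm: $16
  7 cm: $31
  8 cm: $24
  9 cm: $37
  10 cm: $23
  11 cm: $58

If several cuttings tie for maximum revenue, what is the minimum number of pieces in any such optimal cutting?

3

Consider every possible first cut. r[k] is the best of p[i]+r[k−i] over all sellable i≤k.
r[1] = 3
r[2] = max(3+3, 8+0) = 8
r[3] = max(3+8, 8+3, 15+0) = 15
r[4] = max(3+15, 8+8, 15+3, 22+0) = 22
r[5] = max(3+22, 8+15, 15+8, 22+3, 23+0) = 25
r[6] = max(3+25, 8+22, 15+15, 22+8, 23+3, 16+0) = 30
r[7] = max(3+30, 8+25, 15+22, …, 16+3, 31+0) = 37
r[8] = max(3+37, 8+30, 15+25, …, 31+3, 24+0) = 44
r[9] = max(3+44, 8+37, 15+30, …, 24+3, 37+0) = 47
r[10] = max(3+47, 8+44, 15+37, …, 37+3, 23+0) = 52
r[11] = max(3+52, 8+47, 15+44, …, 23+3, 58+0) = 59
Maximum revenue is $59.
Now minimize piece count subject to staying optimal: for each k, pieces[k] = 1 + min over i with p[i]+r[k−i]=r[k] of pieces[k−i].
pieces[8] = 2
pieces[9] = 3
pieces[10] = 3
pieces[11] = 3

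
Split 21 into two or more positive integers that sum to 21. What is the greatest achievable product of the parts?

2187

Fill m[k] for k=2..21: at each k try every first piece i and multiply by the better of (k−i) uncut or m[k−i].
m[2] = 1·max(1,0) = 1·1 = 1
m[3] = 1·max(2,1) = 1·2 = 2
m[4] = 2·max(2,1) = 2·2 = 4
m[5] = 2·max(3,2) = 2·3 = 6
m[6] = 3·max(3,2) = 3·3 = 9
m[7] = 2·max(5,6) = 2·6 = 12
m[8] = 2·max(6,9) = 2·9 = 18
m[9] = 3·max(6,9) = 3·9 = 27
m[10] = 2·max(8,18) = 2·18 = 36
m[11] = 2·max(9,27) = 2·27 = 54
m[12] = 3·max(9,27) = 3·27 = 81
m[13] = 2·max(11,54) = 2·54 = 108
m[14] = 2·max(12,81) = 2·81 = 162
m[15] = 3·max(12,81) = 3·81 = 243
m[16] = 2·max(14,162) = 2·162 = 324
m[17] = 2·max(15,243) = 2·243 = 486
m[18] = 3·max(15,243) = 3·243 = 729
m[19] = 2·max(17,486) = 2·486 = 972
m[20] = 2·max(18,729) = 2·729 = 1458
m[21] = 3·max(18,729) = 3·729 = 2187
One optimal split: 3 + 3 + 3 + 3 + 3 + 3 + 3; product 3·3·3·3·3·3·3 = 2187.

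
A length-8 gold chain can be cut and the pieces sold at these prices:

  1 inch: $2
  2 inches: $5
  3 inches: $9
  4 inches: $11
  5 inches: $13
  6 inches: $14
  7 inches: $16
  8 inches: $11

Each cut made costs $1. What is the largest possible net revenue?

21

Let r[k] be the best obtainable value from length k. For each k, try every first piece i and keep the best of price[i] + r[k−i] minus the 1 cut fee when i<k.
r[1] = 2
r[2] = max(2+2-1, 5+0) = 5
r[3] = max(2+5-1, 5+2-1, 9+0) = 9
r[4] = max(2+9-1, 5+5-1, 9+2-1, 11+0) = 11
r[5] = max(2+11-1, 5+9-1, 9+5-1, 11+2-1, 13+0) = 13
r[6] = max(2+13-1, 5+11-1, 9+9-1, 11+5-1, 13+2-1, 14+0) = 17
r[7] = max(2+17-1, 5+13-1, 9+11-1, …, 14+2-1, 16+0) = 19
r[8] = max(2+19-1, 5+17-1, 9+13-1, …, 16+2-1, 11+0) = 21
One optimal plan: pieces 3 + 3 + 2 (2 cuts) → $23 − $2 = $21.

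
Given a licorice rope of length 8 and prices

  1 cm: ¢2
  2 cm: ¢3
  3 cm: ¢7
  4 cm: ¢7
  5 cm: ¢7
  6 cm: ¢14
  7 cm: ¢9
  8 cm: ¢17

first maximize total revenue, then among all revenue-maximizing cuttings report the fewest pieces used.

3

Consider every possible first cut. r[k] is the best of p[i]+r[k−i] over all sellable i≤k.
r[1] = 2
r[2] = 4  (first piece 1, then r[1]=2)
r[3] = 7
r[4] = 9  (first piece 1, then r[3]=7)
r[5] = 11  (first piece 1, then r[4]=9)
r[6] = 14  (first piece 3, then r[3]=7)
r[7] = 16  (first piece 1, then r[6]=14)
r[8] = 18  (first piece 1, then r[7]=16)
Maximum revenue is ¢18.
Now minimize piece count subject to staying optimal: for each k, pieces[k] = 1 + min over i with p[i]+r[k−i]=r[k] of pieces[k−i].
pieces[5] = 3
pieces[6] = 1
pieces[7] = 2
pieces[8] = 3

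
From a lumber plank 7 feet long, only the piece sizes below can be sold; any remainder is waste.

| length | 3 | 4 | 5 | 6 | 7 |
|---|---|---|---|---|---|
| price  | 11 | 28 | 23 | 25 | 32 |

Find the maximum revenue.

Build best[k] bottom-up: best[k] = max over allowed piece i of (p[i] + best[k−i]).
best[1] = 0
best[2] = 0
best[3] = 11
best[4] = max(11+0, 28+0) = 28
best[5] = max(11+0, 28+0, 23+0) = 28
best[6] = max(11+11, 28+0, 23+0, 25+0) = 28
best[7] = max(11+28, 28+11, 23+0, 25+0, 32+0) = 39
One optimal cutting: 4 + 3 → $39.

39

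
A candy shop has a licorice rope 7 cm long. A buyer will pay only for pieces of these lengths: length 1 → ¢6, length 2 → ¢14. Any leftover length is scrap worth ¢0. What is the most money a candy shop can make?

48

Consider every possible first cut. f[k] is the best of p[i]+f[k−i] over all sellable i≤k.
f[1] = 6
f[2] = 14
f[3] = 20  (first piece 1, then f[2]=14)
f[4] = 28  (first piece 2, then f[2]=14)
f[5] = 34  (first piece 1, then f[4]=28)
f[6] = 42  (first piece 2, then f[4]=28)
f[7] = 48  (first piece 1, then f[6]=42)
One optimal cutting: 2 + 2 + 2 + 1 → ¢48.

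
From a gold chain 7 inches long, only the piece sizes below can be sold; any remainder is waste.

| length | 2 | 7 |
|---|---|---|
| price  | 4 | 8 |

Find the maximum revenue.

Build best[k] bottom-up: best[k] = max over allowed piece i of (p[i] + best[k−i]).
best[1] = 0
best[2] = 4
best[3] = 4
best[4] = 8  (first piece 2, then best[2]=4)
best[5] = 8
best[6] = 12  (first piece 2, then best[4]=8)
best[7] = max(4+8, 8+0) = 12
One optimal cutting: pieces 2 + 2 + 2 with 1 inch of scrap → $12.

12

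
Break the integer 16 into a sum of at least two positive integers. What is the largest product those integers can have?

Define f[k] = max over 1≤i<k of i · max(k−i, f[k−i]); the inner max lets the remainder stay uncut if that's better.
f[2] = 1×max(1,0) = 1×1 = 1
f[3] = max(1×2, 2×1) = 2
f[4] = max(1×3, 2×2, 3×1) = 4
f[5] = max(1×4, 2×3, 3×2, 4×1) = 6
f[6] = max(1×6, 2×4, 3×3, 4×2, 5×1) = 9
f[7] = max(1×9, 2×6, 3×4, 4×3, 5×2, 6×1) = 12
f[8] = max(1×12, 2×9, 3×6, …, 6×2, 7×1) = 18
f[9] = max(1×18, 2×12, 3×9, …, 7×2, 8×1) = 27
f[10] = max(1×27, 2×18, 3×12, …, 8×2, 9×1) = 36
f[11] = max(1×36, 2×27, 3×18, …, 9×2, 10×1) = 54
f[12] = max(1×54, 2×36, 3×27, …, 10×2, 11×1) = 81
f[13] = max(1×81, 2×54, 3×36, …, 11×2, 12×1) = 108
f[14] = max(1×108, 2×81, 3×54, …, 12×2, 13×1) = 162
f[15] = max(1×162, 2×108, 3×81, …, 13×2, 14×1) = 243
f[16] = max(1×243, 2×162, 3×108, …, 14×2, 15×1) = 324
One optimal split: 3 + 3 + 3 + 3 + 2 + 2; product 3×3×3×3×2×2 = 324.

324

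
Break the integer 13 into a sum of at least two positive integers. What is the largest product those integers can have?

108

Let g[k] be the best product for length k (with at least one cut). For each first piece i, the rest contributes max(k−i, g[k−i]).
g[2] = 1*max(1,0) = 1*1 = 1
g[3] = max(1*2, 2*1) = 2
g[4] = max(1*3, 2*2, 3*1) = 4
g[5] = max(1*4, 2*3, 3*2, 4*1) = 6
g[6] = max(1*6, 2*4, 3*3, 4*2, 5*1) = 9
g[7] = max(1*9, 2*6, 3*4, 4*3, 5*2, 6*1) = 12
g[8] = max(1*12, 2*9, 3*6, …, 6*2, 7*1) = 18
g[9] = max(1*18, 2*12, 3*9, …, 7*2, 8*1) = 27
g[10] = max(1*27, 2*18, 3*12, …, 8*2, 9*1) = 36
g[11] = max(1*36, 2*27, 3*18, …, 9*2, 10*1) = 54
g[12] = max(1*54, 2*36, 3*27, …, 10*2, 11*1) = 81
g[13] = max(1*81, 2*54, 3*36, …, 11*2, 12*1) = 108
One optimal split: 3 + 3 + 3 + 2 + 2; product 3*3*3*2*2 = 108.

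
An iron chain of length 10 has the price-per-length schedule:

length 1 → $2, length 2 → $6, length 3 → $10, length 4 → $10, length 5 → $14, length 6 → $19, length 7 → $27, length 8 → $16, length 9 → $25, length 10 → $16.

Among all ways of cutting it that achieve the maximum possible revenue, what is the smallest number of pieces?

2

Let r[k] be the best obtainable value from length k. For each k, try every first piece i and keep the best of price[i] + r[k−i].
r[1] = 2
r[2] = 6
r[3] = 10
r[4] = 12  (first piece 1, then r[3]=10)
r[5] = 16  (first piece 2, then r[3]=10)
r[6] = 20  (first piece 3, then r[3]=10)
r[7] = 27
r[8] = 29  (first piece 1, then r[7]=27)
r[9] = 33  (first piece 2, then r[7]=27)
r[10] = 37  (first piece 3, then r[7]=27)
Maximum revenue is $37.
Now minimize piece count subject to staying optimal: for each k, pieces[k] = 1 + min over i with p[i]+r[k−i]=r[k] of pieces[k−i].
pieces[7] = 1
pieces[8] = 2
pieces[9] = 2
pieces[10] = 2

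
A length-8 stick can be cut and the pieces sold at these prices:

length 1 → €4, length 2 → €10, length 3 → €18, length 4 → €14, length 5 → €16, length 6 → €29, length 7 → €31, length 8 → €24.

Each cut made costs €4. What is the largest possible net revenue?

38

Let r[k] be the best obtainable value from length k. For each k, try every first piece i and keep the best of price[i] + r[k−i] minus the 4 cut fee when i<k.
r[1] = 4
r[2] = 10
r[3] = 18
r[4] = 18  (first piece 1, then r[3]=18)
r[5] = 24  (first piece 2, then r[3]=18)
r[6] = 32  (first piece 3, then r[3]=18)
r[7] = 32  (first piece 1, then r[6]=32)
r[8] = 38  (first piece 2, then r[6]=32)
One optimal plan: pieces 3 + 3 + 2 (2 cuts) → €46 − €8 = €38.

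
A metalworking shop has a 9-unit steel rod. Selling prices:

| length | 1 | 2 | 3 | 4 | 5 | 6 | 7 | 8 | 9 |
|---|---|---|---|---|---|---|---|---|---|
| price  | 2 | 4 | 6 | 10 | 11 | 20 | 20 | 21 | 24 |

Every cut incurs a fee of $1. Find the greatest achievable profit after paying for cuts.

Let net[k] be the best obtainable value from length k. For each k, try every first piece i and keep the best of price[i] + net[k−i] minus the 1 cut fee when i<k.
net[1] = 2
net[2] = max(2+2-1, 4+0) = 4
net[3] = max(2+4-1, 4+2-1, 6+0) = 6
net[4] = max(2+6-1, 4+4-1, 6+2-1, 10+0) = 10
net[5] = max(2+10-1, 4+6-1, 6+4-1, 10+2-1, 11+0) = 11
net[6] = max(2+11-1, 4+10-1, 6+6-1, 10+4-1, 11+2-1, 20+0) = 20
net[7] = max(2+20-1, 4+11-1, 6+10-1, …, 20+2-1, 20+0) = 21
net[8] = max(2+21-1, 4+20-1, 6+11-1, …, 20+2-1, 21+0) = 23
net[9] = max(2+23-1, 4+21-1, 6+20-1, …, 21+2-1, 24+0) = 25
One optimal plan: pieces 6 + 3 (1 cut) → $26 − $1 = $25.

25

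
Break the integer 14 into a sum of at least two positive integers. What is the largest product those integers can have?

Define g[k] = max over 1≤i<k of i · max(k−i, g[k−i]); the inner max lets the remainder stay uncut if that's better.
g[2] = 1*max(1,0) = 1*1 = 1
g[3] = 1*max(2,1) = 1*2 = 2
g[4] = 2*max(2,1) = 2*2 = 4
g[5] = 2*max(3,2) = 2*3 = 6
g[6] = 3*max(3,2) = 3*3 = 9
g[7] = 2*max(5,6) = 2*6 = 12
g[8] = 2*max(6,9) = 2*9 = 18
g[9] = 3*max(6,9) = 3*9 = 27
g[10] = 2*max(8,18) = 2*18 = 36
g[11] = 2*max(9,27) = 2*27 = 54
g[12] = 3*max(9,27) = 3*27 = 81
g[13] = 2*max(11,54) = 2*54 = 108
g[14] = 2*max(12,81) = 2*81 = 162
One optimal split: 3 + 3 + 3 + 3 + 2; product 3*3*3*3*2 = 162.

162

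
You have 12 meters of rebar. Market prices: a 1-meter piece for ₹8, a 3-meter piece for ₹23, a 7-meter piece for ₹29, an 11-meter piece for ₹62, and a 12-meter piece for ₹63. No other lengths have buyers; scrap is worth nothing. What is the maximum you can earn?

96

Let f[k] be the best obtainable value from length k. For each k, try every first piece i and keep the best of price[i] + f[k−i].
f[1] = 8
f[2] = 16  (first piece 1, then f[1]=8)
f[3] = max(8+16, 23+0) = 24
f[4] = max(8+24, 23+8) = 32
f[5] = max(8+32, 23+16) = 40
f[6] = max(8+40, 23+24) = 48
f[7] = max(8+48, 23+32, 29+0) = 56
f[8] = max(8+56, 23+40, 29+8) = 64
f[9] = max(8+64, 23+48, 29+16) = 72
f[10] = max(8+72, 23+56, 29+24) = 80
f[11] = max(8+80, 23+64, 29+32, 62+0) = 88
f[12] = max(8+88, 23+72, 29+40, 62+8, 63+0) = 96
One optimal cutting: 1 + 1 + 1 + 1 + 1 + 1 + 1 + 1 + 1 + 1 + 1 + 1 → ₹96.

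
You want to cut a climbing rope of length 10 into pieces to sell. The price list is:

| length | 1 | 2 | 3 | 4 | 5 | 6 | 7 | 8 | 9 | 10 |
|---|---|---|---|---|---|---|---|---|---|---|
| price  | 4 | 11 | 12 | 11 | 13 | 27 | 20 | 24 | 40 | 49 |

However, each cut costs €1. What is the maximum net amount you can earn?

51

Build r[k] bottom-up: r[k] = max over allowed piece i of (p[i] + r[k−i]) − 1 per cut.
r[1] = 4
r[2] = 11
r[3] = 14  (first piece 1, then r[2]=11)
r[4] = 21  (first piece 2, then r[2]=11)
r[5] = 24  (first piece 1, then r[4]=21)
r[6] = 31  (first piece 2, then r[4]=21)
r[7] = 34  (first piece 1, then r[6]=31)
r[8] = 41  (first piece 2, then r[6]=31)
r[9] = 44  (first piece 1, then r[8]=41)
r[10] = 51  (first piece 2, then r[8]=41)
One optimal plan: pieces 2 + 2 + 2 + 2 + 2 (4 cuts) → €55 − €4 = €51.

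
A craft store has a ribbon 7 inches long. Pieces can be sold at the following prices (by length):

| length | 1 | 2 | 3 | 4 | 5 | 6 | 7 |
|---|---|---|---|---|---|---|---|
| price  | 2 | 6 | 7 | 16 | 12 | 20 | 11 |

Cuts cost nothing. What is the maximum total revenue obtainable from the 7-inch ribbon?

Build v[k] bottom-up: v[k] = max over allowed piece i of (p[i] + v[k−i]).
v[1] = 2
v[2] = max(2+2, 6+0) = 6
v[3] = max(2+6, 6+2, 7+0) = 8
v[4] = max(2+8, 6+6, 7+2, 16+0) = 16
v[5] = max(2+16, 6+8, 7+6, 16+2, 12+0) = 18
v[6] = max(2+18, 6+16, 7+8, 16+6, 12+2, 20+0) = 22
v[7] = max(2+22, 6+18, 7+16, …, 20+2, 11+0) = 24
One optimal cutting: 4 + 2 + 1 → ¢16 + ¢6 + ¢2 = ¢24.

24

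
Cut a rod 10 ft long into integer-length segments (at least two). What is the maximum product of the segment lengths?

Let prod[k] be the best product for length k (with at least one cut). For each first piece i, the rest contributes max(k−i, prod[k−i]).
Small cases: prod[2]=1, prod[3]=2, prod[4]=4, prod[5]=6.
prod[6] = 3*max(3,2) = 3*3 = 9
prod[7] = 2*max(5,6) = 2*6 = 12
prod[8] = 2*max(6,9) = 2*9 = 18
prod[9] = 3*max(6,9) = 3*9 = 27
prod[10] = 2*max(8,18) = 2*18 = 36
One optimal split: 3 + 3 + 2 + 2; product 3*3*2*2 = 36.

36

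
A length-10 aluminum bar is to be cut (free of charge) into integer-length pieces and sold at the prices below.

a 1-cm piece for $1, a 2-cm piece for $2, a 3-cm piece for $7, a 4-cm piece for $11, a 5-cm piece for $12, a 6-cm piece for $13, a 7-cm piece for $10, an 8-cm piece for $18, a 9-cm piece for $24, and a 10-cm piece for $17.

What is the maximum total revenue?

25

Let r[k] be the best obtainable value from length k. For each k, try every first piece i and keep the best of price[i] + r[k−i].
r[1] = 1
r[2] = 2  (first piece 1, then r[1]=1)
r[3] = 7
r[4] = 11
r[5] = 12  (first piece 1, then r[4]=11)
r[6] = 14  (first piece 3, then r[3]=7)
r[7] = 18  (first piece 3, then r[4]=11)
r[8] = 22  (first piece 4, then r[4]=11)
r[9] = 24
r[10] = 25  (first piece 1, then r[9]=24)
One optimal cutting: 9 + 1 → $24 + $1 = $25.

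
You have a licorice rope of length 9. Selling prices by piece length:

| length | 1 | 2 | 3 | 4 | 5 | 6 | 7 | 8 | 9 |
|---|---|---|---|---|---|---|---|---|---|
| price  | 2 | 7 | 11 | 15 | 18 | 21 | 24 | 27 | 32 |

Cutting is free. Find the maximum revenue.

33

Let R[k] be the best obtainable value from length k. For each k, try every first piece i and keep the best of price[i] + R[k−i].
R[1] = 2
R[2] = 7
R[3] = 11
R[4] = 15
R[5] = 18  (first piece 2, then R[3]=11)
R[6] = 22  (first piece 2, then R[4]=15)
R[7] = 26  (first piece 3, then R[4]=15)
R[8] = 30  (first piece 4, then R[4]=15)
R[9] = 33  (first piece 2, then R[7]=26)
One optimal cutting: 4 + 3 + 2 → ¢15 + ¢11 + ¢7 = ¢33.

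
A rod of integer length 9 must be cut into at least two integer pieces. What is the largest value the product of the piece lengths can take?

27

Define m[k] = max over 1≤i<k of i · max(k−i, m[k−i]); the inner max lets the remainder stay uncut if that's better.
m[2] = 1·max(1,0) = 1·1 = 1
m[3] = 1·max(2,1) = 1·2 = 2
m[4] = 2·max(2,1) = 2·2 = 4
m[5] = 2·max(3,2) = 2·3 = 6
m[6] = 3·max(3,2) = 3·3 = 9
m[7] = 2·max(5,6) = 2·6 = 12
m[8] = 2·max(6,9) = 2·9 = 18
m[9] = 3·max(6,9) = 3·9 = 27
One optimal split: 3 + 3 + 3; product 3·3·3 = 27.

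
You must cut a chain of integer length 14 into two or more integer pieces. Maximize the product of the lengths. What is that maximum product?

162

Define m[k] = max over 1≤i<k of i · max(k−i, m[k−i]); the inner max lets the remainder stay uncut if that's better.
m[2] = 1×max(1,0) = 1×1 = 1
m[3] = max(1×2, 2×1) = 2
m[4] = max(1×3, 2×2, 3×1) = 4
m[5] = max(1×4, 2×3, 3×2, 4×1) = 6
m[6] = max(1×6, 2×4, 3×3, 4×2, 5×1) = 9
m[7] = max(1×9, 2×6, 3×4, 4×3, 5×2, 6×1) = 12
m[8] = max(1×12, 2×9, 3×6, …, 6×2, 7×1) = 18
m[9] = max(1×18, 2×12, 3×9, …, 7×2, 8×1) = 27
m[10] = max(1×27, 2×18, 3×12, …, 8×2, 9×1) = 36
m[11] = max(1×36, 2×27, 3×18, …, 9×2, 10×1) = 54
m[12] = max(1×54, 2×36, 3×27, …, 10×2, 11×1) = 81
m[13] = max(1×81, 2×54, 3×36, …, 11×2, 12×1) = 108
m[14] = max(1×108, 2×81, 3×54, …, 12×2, 13×1) = 162
One optimal split: 3 + 3 + 3 + 3 + 2; product 3×3×3×3×2 = 162.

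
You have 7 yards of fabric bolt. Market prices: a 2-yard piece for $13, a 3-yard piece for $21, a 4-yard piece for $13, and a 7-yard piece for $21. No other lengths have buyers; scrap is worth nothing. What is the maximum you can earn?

47

Consider every possible first cut. best[k] is the best of p[i]+best[k−i] over all sellable i≤k.
best[1] = 0
best[2] = 13
best[3] = max(13+0, 21+0) = 21
best[4] = max(13+13, 21+0, 13+0) = 26
best[5] = max(13+21, 21+13, 13+0) = 34
best[6] = max(13+26, 21+21, 13+13) = 42
best[7] = max(13+34, 21+26, 13+21, 21+0) = 47
One optimal cutting: 3 + 2 + 2 → $47.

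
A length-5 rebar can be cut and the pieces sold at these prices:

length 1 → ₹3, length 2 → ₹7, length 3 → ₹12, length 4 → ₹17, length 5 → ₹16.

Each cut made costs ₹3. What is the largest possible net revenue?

17

Let v[k] be the best obtainable value from length k. For each k, try every first piece i and keep the best of price[i] + v[k−i] minus the 3 cut fee when i<k.
v[1] = 3
v[2] = 7
v[3] = 12
v[4] = 17
v[5] = 17  (first piece 1, then v[4]=17)
One optimal plan: pieces 4 + 1 (1 cut) → ₹20 − ₹3 = ₹17.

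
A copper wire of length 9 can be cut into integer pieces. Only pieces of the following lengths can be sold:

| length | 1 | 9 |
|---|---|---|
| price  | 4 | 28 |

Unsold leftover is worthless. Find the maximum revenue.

Build r[k] bottom-up: r[k] = max over allowed piece i of (p[i] + r[k−i]).
r[1] = 4
r[2] = 8  (first piece 1, then r[1]=4)
r[3] = 12  (first piece 1, then r[2]=8)
r[4] = 16  (first piece 1, then r[3]=12)
r[5] = 20  (first piece 1, then r[4]=16)
r[6] = 24  (first piece 1, then r[5]=20)
r[7] = 28  (first piece 1, then r[6]=24)
r[8] = 32  (first piece 1, then r[7]=28)
r[9] = 36  (first piece 1, then r[8]=32)
One optimal cutting: 1 + 1 + 1 + 1 + 1 + 1 + 1 + 1 + 1 → €36.

36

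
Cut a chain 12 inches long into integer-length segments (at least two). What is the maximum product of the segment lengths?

Let f[k] be the best product for length k (with at least one cut). For each first piece i, the rest contributes max(k−i, f[k−i]).
f[2] = 1·max(1,0) = 1·1 = 1
f[3] = 1·max(2,1) = 1·2 = 2
f[4] = 2·max(2,1) = 2·2 = 4
f[5] = 2·max(3,2) = 2·3 = 6
f[6] = 3·max(3,2) = 3·3 = 9
f[7] = 2·max(5,6) = 2·6 = 12
f[8] = 2·max(6,9) = 2·9 = 18
f[9] = 3·max(6,9) = 3·9 = 27
f[10] = 2·max(8,18) = 2·18 = 36
f[11] = 2·max(9,27) = 2·27 = 54
f[12] = 3·max(9,27) = 3·27 = 81
One optimal split: 3 + 3 + 3 + 3; product 3·3·3·3 = 81.

81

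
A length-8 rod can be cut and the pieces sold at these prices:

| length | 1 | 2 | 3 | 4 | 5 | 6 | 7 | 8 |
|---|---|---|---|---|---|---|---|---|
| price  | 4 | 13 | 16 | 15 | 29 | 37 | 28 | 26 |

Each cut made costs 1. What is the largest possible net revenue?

49

Consider every possible first cut. r[k] is the best of p[i]+r[k−i] over all sellable i≤k, charging 1 whenever i<k.
r[1] = 4
r[2] = 13
r[3] = 16  (first piece 1, then r[2]=13)
r[4] = 25  (first piece 2, then r[2]=13)
r[5] = 29
r[6] = 37  (first piece 2, then r[4]=25)
r[7] = 41  (first piece 2, then r[5]=29)
r[8] = 49  (first piece 2, then r[6]=37)
One optimal plan: pieces 2 + 2 + 2 + 2 (3 cuts) → 52 − 3 = 49.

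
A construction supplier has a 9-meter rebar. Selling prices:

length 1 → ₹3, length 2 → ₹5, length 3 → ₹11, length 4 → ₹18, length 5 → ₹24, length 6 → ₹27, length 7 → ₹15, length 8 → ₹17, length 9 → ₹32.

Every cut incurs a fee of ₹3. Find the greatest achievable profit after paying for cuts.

39

Consider every possible first cut. r[k] is the best of p[i]+r[k−i] over all sellable i≤k, charging 3 whenever i<k.
r[1] = 3
r[2] = 5
r[3] = 11
r[4] = 18
r[5] = 24
r[6] = 27
r[7] = 27  (first piece 1, then r[6]=27)
r[8] = 33  (first piece 4, then r[4]=18)
r[9] = 39  (first piece 4, then r[5]=24)
One optimal plan: pieces 5 + 4 (1 cut) → ₹42 − ₹3 = ₹39.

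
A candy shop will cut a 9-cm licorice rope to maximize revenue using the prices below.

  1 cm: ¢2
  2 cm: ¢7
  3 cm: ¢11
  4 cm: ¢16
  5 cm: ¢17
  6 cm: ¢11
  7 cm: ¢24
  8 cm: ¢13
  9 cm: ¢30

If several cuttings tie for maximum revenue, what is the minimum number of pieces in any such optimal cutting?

3

Consider every possible first cut. r[k] is the best of p[i]+r[k−i] over all sellable i≤k.
r[1] = 2
r[2] = max(2+2, 7+0) = 7
r[3] = max(2+7, 7+2, 11+0) = 11
r[4] = max(2+11, 7+7, 11+2, 16+0) = 16
r[5] = max(2+16, 7+11, 11+7, 16+2, 17+0) = 18
r[6] = max(2+18, 7+16, 11+11, 16+7, 17+2, 11+0) = 23
r[7] = max(2+23, 7+18, 11+16, …, 11+2, 24+0) = 27
r[8] = max(2+27, 7+23, 11+18, …, 24+2, 13+0) = 32
r[9] = max(2+32, 7+27, 11+23, …, 13+2, 30+0) = 34
Maximum revenue is ¢34.
Now minimize piece count subject to staying optimal: for each k, pieces[k] = 1 + min over i with p[i]+r[k−i]=r[k] of pieces[k−i].
pieces[6] = 2
pieces[7] = 2
pieces[8] = 2
pieces[9] = 3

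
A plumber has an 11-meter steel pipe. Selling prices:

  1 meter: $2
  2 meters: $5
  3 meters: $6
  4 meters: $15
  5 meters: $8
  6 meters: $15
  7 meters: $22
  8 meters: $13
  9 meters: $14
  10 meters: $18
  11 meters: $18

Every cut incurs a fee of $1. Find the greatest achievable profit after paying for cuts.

36

Build v[k] bottom-up: v[k] = max over allowed piece i of (p[i] + v[k−i]) − 1 per cut.
v[1] = 2
v[2] = 5
v[3] = 6  (first piece 1, then v[2]=5)
v[4] = 15
v[5] = 16  (first piece 1, then v[4]=15)
v[6] = 19  (first piece 2, then v[4]=15)
v[7] = 22
v[8] = 29  (first piece 4, then v[4]=15)
v[9] = 30  (first piece 1, then v[8]=29)
v[10] = 33  (first piece 2, then v[8]=29)
v[11] = 36  (first piece 4, then v[7]=22)
One optimal plan: pieces 7 + 4 (1 cut) → $37 − $1 = $36.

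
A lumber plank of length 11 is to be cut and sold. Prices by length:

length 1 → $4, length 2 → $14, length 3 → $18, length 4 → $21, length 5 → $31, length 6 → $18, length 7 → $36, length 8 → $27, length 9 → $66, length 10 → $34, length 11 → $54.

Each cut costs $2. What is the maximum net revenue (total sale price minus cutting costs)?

78

Consider every possible first cut. r[k] is the best of p[i]+r[k−i] over all sellable i≤k, charging 2 whenever i<k.
r[1] = 4
r[2] = 14
r[3] = 18
r[4] = 26  (first piece 2, then r[2]=14)
r[5] = 31
r[6] = 38  (first piece 2, then r[4]=26)
r[7] = 43  (first piece 2, then r[5]=31)
r[8] = 50  (first piece 2, then r[6]=38)
r[9] = 66
r[10] = 68  (first piece 1, then r[9]=66)
r[11] = 78  (first piece 2, then r[9]=66)
One optimal plan: pieces 9 + 2 (1 cut) → $80 − $2 = $78.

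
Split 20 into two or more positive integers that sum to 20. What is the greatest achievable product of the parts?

1458

Fill g[k] for k=2..20: at each k try every first piece i and multiply by the better of (k−i) uncut or g[k−i].
g[2] = 1·max(1,0) = 1·1 = 1
g[3] = max(1·2, 2·1) = 2
g[4] = max(1·3, 2·2, 3·1) = 4
g[5] = max(1·4, 2·3, 3·2, 4·1) = 6
g[6] = max(1·6, 2·4, 3·3, 4·2, 5·1) = 9
g[7] = max(1·9, 2·6, 3·4, 4·3, 5·2, 6·1) = 12
g[8] = max(1·12, 2·9, 3·6, …, 6·2, 7·1) = 18
g[9] = max(1·18, 2·12, 3·9, …, 7·2, 8·1) = 27
g[10] = max(1·27, 2·18, 3·12, …, 8·2, 9·1) = 36
g[11] = max(1·36, 2·27, 3·18, …, 9·2, 10·1) = 54
g[12] = max(1·54, 2·36, 3·27, …, 10·2, 11·1) = 81
g[13] = max(1·81, 2·54, 3·36, …, 11·2, 12·1) = 108
g[14] = max(1·108, 2·81, 3·54, …, 12·2, 13·1) = 162
g[15] = max(1·162, 2·108, 3·81, …, 13·2, 14·1) = 243
g[16] = max(1·243, 2·162, 3·108, …, 14·2, 15·1) = 324
g[17] = max(1·324, 2·243, 3·162, …, 15·2, 16·1) = 486
g[18] = max(1·486, 2·324, 3·243, …, 16·2, 17·1) = 729
g[19] = max(1·729, 2·486, 3·324, …, 17·2, 18·1) = 972
g[20] = max(1·972, 2·729, 3·486, …, 18·2, 19·1) = 1458
One optimal split: 3 + 3 + 3 + 3 + 3 + 3 + 2; product 3·3·3·3·3·3·2 = 1458.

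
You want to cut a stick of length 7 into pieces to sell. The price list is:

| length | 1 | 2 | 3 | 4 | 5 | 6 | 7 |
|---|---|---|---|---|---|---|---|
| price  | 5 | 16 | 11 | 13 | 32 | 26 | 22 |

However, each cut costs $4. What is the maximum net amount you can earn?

44

Consider every possible first cut. r[k] is the best of p[i]+r[k−i] over all sellable i≤k, charging 4 whenever i<k.
r[1] = 5
r[2] = 16
r[3] = 17  (first piece 1, then r[2]=16)
r[4] = 28  (first piece 2, then r[2]=16)
r[5] = 32
r[6] = 40  (first piece 2, then r[4]=28)
r[7] = 44  (first piece 2, then r[5]=32)
One optimal plan: pieces 5 + 2 (1 cut) → $48 − $4 = $44.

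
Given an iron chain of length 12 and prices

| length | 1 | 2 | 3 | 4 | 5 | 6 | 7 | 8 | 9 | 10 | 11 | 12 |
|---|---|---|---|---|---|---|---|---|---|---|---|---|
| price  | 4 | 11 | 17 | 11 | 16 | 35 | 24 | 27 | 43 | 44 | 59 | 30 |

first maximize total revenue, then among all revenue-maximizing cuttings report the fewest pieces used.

Consider every possible first cut. r[k] is the best of p[i]+r[k−i] over all sellable i≤k.
r[1] = 4
r[2] = 11
r[3] = 17
r[4] = 22  (first piece 2, then r[2]=11)
r[5] = 28  (first piece 2, then r[3]=17)
r[6] = 35
r[7] = 39  (first piece 1, then r[6]=35)
r[8] = 46  (first piece 2, then r[6]=35)
r[9] = 52  (first piece 3, then r[6]=35)
r[10] = 57  (first piece 2, then r[8]=46)
r[11] = 63  (first piece 2, then r[9]=52)
r[12] = 70  (first piece 6, then r[6]=35)
Maximum revenue is $70.
Now minimize piece count subject to staying optimal: for each k, pieces[k] = 1 + min over i with p[i]+r[k−i]=r[k] of pieces[k−i].
pieces[9] = 2
pieces[10] = 3
pieces[11] = 3
pieces[12] = 2

2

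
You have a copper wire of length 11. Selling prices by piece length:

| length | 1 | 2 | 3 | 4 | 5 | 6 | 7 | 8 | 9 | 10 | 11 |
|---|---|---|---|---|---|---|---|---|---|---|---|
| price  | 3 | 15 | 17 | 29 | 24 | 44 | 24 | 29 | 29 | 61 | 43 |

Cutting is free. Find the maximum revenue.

Consider every possible first cut. r[k] is the best of p[i]+r[k−i] over all sellable i≤k.
r[1] = 3
r[2] = max(3+3, 15+0) = 15
r[3] = max(3+15, 15+3, 17+0) = 18
r[4] = max(3+18, 15+15, 17+3, 29+0) = 30
r[5] = max(3+30, 15+18, 17+15, 29+3, 24+0) = 33
r[6] = max(3+33, 15+30, 17+18, 29+15, 24+3, 44+0) = 45
r[7] = max(3+45, 15+33, 17+30, …, 44+3, 24+0) = 48
r[8] = max(3+48, 15+45, 17+33, …, 24+3, 29+0) = 60
r[9] = max(3+60, 15+48, 17+45, …, 29+3, 29+0) = 63
r[10] = max(3+63, 15+60, 17+48, …, 29+3, 61+0) = 75
r[11] = max(3+75, 15+63, 17+60, …, 61+3, 43+0) = 78
One optimal cutting: 2 + 2 + 2 + 2 + 2 + 1 → €15 + €15 + €15 + €15 + €15 + €3 = €78.

78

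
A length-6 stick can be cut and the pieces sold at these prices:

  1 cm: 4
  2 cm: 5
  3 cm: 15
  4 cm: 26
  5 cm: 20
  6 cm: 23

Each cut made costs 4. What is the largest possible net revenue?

Let r[k] be the best obtainable value from length k. For each k, try every first piece i and keep the best of price[i] + r[k−i] minus the 4 cut fee when i<k.
r[1] = 4
r[2] = max(4+4-4, 5+0) = 5
r[3] = max(4+5-4, 5+4-4, 15+0) = 15
r[4] = max(4+15-4, 5+5-4, 15+4-4, 26+0) = 26
r[5] = max(4+26-4, 5+15-4, 15+5-4, 26+4-4, 20+0) = 26
r[6] = max(4+26-4, 5+26-4, 15+15-4, 26+5-4, 20+4-4, 23+0) = 27
One optimal plan: pieces 4 + 2 (1 cut) → 31 − 4 = 27.

27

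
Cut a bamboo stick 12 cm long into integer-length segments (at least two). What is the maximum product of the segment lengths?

Define P[k] = max over 1≤i<k of i · max(k−i, P[k−i]); the inner max lets the remainder stay uncut if that's better.
P[2] = 1·max(1,0) = 1·1 = 1
P[3] = 1·max(2,1) = 1·2 = 2
P[4] = 2·max(2,1) = 2·2 = 4
P[5] = 2·max(3,2) = 2·3 = 6
P[6] = 3·max(3,2) = 3·3 = 9
P[7] = 2·max(5,6) = 2·6 = 12
P[8] = 2·max(6,9) = 2·9 = 18
P[9] = 3·max(6,9) = 3·9 = 27
P[10] = 2·max(8,18) = 2·18 = 36
P[11] = 2·max(9,27) = 2·27 = 54
P[12] = 3·max(9,27) = 3·27 = 81
One optimal split: 3 + 3 + 3 + 3; product 3·3·3·3 = 81.

81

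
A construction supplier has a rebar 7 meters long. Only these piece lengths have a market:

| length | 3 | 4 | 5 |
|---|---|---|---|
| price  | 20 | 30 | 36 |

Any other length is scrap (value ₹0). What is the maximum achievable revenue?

Let best[k] be the best obtainable value from length k. For each k, try every first piece i and keep the best of price[i] + best[k−i].
best[1] = 0
best[2] = 0
best[3] = 20
best[4] = max(20+0, 30+0) = 30
best[5] = max(20+0, 30+0, 36+0) = 36
best[6] = max(20+20, 30+0, 36+0) = 40
best[7] = max(20+30, 30+20, 36+0) = 50
One optimal cutting: 4 + 3 → ₹50.

50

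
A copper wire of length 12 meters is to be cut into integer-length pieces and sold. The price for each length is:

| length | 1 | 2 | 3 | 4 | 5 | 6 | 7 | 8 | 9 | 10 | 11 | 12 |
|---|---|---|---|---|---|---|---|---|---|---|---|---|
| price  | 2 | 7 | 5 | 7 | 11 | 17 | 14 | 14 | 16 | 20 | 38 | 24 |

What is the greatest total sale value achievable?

42

Let r[k] be the best obtainable value from length k. For each k, try every first piece i and keep the best of price[i] + r[k−i].
r[1] = 2
r[2] = max(2+2, 7+0) = 7
r[3] = max(2+7, 7+2, 5+0) = 9
r[4] = max(2+9, 7+7, 5+2, 7+0) = 14
r[5] = max(2+14, 7+9, 5+7, 7+2, 11+0) = 16
r[6] = max(2+16, 7+14, 5+9, 7+7, 11+2, 17+0) = 21
r[7] = max(2+21, 7+16, 5+14, …, 17+2, 14+0) = 23
r[8] = max(2+23, 7+21, 5+16, …, 14+2, 14+0) = 28
r[9] = max(2+28, 7+23, 5+21, …, 14+2, 16+0) = 30
r[10] = max(2+30, 7+28, 5+23, …, 16+2, 20+0) = 35
r[11] = max(2+35, 7+30, 5+28, …, 20+2, 38+0) = 38
r[12] = max(2+38, 7+35, 5+30, …, 38+2, 24+0) = 42
One optimal cutting: 2 + 2 + 2 + 2 + 2 + 2 → €7 + €7 + €7 + €7 + €7 + €7 = €42.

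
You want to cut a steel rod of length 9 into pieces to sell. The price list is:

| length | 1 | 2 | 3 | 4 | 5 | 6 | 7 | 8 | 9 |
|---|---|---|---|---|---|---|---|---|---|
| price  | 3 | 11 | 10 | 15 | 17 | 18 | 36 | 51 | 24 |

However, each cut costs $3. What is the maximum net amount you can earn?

Let net[k] be the best obtainable value from length k. For each k, try every first piece i and keep the best of price[i] + net[k−i] minus the 3 cut fee when i<k.
net[1] = 3
net[2] = max(3+3-3, 11+0) = 11
net[3] = max(3+11-3, 11+3-3, 10+0) = 11
net[4] = max(3+11-3, 11+11-3, 10+3-3, 15+0) = 19
net[5] = max(3+19-3, 11+11-3, 10+11-3, 15+3-3, 17+0) = 19
net[6] = max(3+19-3, 11+19-3, 10+11-3, 15+11-3, 17+3-3, 18+0) = 27
net[7] = max(3+27-3, 11+19-3, 10+19-3, …, 18+3-3, 36+0) = 36
net[8] = max(3+36-3, 11+27-3, 10+19-3, …, 36+3-3, 51+0) = 51
net[9] = max(3+51-3, 11+36-3, 10+27-3, …, 51+3-3, 24+0) = 51
One optimal plan: pieces 8 + 1 (1 cut) → $54 − $3 = $51.

51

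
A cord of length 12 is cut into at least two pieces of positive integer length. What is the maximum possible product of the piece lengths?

81

Let m[k] be the best product for length k (with at least one cut). For each first piece i, the rest contributes max(k−i, m[k−i]).
m[2] = 1·max(1,0) = 1·1 = 1
m[3] = 1·max(2,1) = 1·2 = 2
m[4] = 2·max(2,1) = 2·2 = 4
m[5] = 2·max(3,2) = 2·3 = 6
m[6] = 3·max(3,2) = 3·3 = 9
m[7] = 2·max(5,6) = 2·6 = 12
m[8] = 2·max(6,9) = 2·9 = 18
m[9] = 3·max(6,9) = 3·9 = 27
m[10] = 2·max(8,18) = 2·18 = 36
m[11] = 2·max(9,27) = 2·27 = 54
m[12] = 3·max(9,27) = 3·27 = 81
One optimal split: 3 + 3 + 3 + 3; product 3·3·3·3 = 81.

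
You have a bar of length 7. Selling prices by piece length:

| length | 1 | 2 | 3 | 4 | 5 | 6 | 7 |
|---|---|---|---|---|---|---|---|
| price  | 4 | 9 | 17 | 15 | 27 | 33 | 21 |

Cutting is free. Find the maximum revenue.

Consider every possible first cut. v[k] is the best of p[i]+v[k−i] over all sellable i≤k.
v[1] = 4
v[2] = 9
v[3] = 17
v[4] = 21  (first piece 1, then v[3]=17)
v[5] = 27
v[6] = 34  (first piece 3, then v[3]=17)
v[7] = 38  (first piece 1, then v[6]=34)
One optimal cutting: 3 + 3 + 1 → €17 + €17 + €4 = €38.

38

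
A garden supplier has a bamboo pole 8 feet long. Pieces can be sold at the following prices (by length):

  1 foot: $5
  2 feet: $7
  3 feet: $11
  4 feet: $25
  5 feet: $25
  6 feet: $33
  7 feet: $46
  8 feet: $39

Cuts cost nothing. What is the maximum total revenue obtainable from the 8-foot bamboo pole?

Consider every possible first cut. r[k] is the best of p[i]+r[k−i] over all sellable i≤k.
r[1] = 5
r[2] = max(5+5, 7+0) = 10
r[3] = max(5+10, 7+5, 11+0) = 15
r[4] = max(5+15, 7+10, 11+5, 25+0) = 25
r[5] = max(5+25, 7+15, 11+10, 25+5, 25+0) = 30
r[6] = max(5+30, 7+25, 11+15, 25+10, 25+5, 33+0) = 35
r[7] = max(5+35, 7+30, 11+25, …, 33+5, 46+0) = 46
r[8] = max(5+46, 7+35, 11+30, …, 46+5, 39+0) = 51
One optimal cutting: 7 + 1 → $46 + $5 = $51.

51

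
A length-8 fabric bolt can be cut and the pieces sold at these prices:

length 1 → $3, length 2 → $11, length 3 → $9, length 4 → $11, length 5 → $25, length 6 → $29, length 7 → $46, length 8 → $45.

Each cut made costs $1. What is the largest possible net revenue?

48

Let net[k] be the best obtainable value from length k. For each k, try every first piece i and keep the best of price[i] + net[k−i] minus the 1 cut fee when i<k.
net[1] = 3
net[2] = max(3+3-1, 11+0) = 11
net[3] = max(3+11-1, 11+3-1, 9+0) = 13
net[4] = max(3+13-1, 11+11-1, 9+3-1, 11+0) = 21
net[5] = max(3+21-1, 11+13-1, 9+11-1, 11+3-1, 25+0) = 25
net[6] = max(3+25-1, 11+21-1, 9+13-1, 11+11-1, 25+3-1, 29+0) = 31
net[7] = max(3+31-1, 11+25-1, 9+21-1, …, 29+3-1, 46+0) = 46
net[8] = max(3+46-1, 11+31-1, 9+25-1, …, 46+3-1, 45+0) = 48
One optimal plan: pieces 7 + 1 (1 cut) → $49 − $1 = $48.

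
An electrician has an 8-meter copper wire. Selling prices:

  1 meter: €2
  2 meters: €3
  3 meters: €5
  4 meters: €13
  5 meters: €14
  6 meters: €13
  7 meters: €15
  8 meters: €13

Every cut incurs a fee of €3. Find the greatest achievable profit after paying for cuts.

23

Let v[k] be the best obtainable value from length k. For each k, try every first piece i and keep the best of price[i] + v[k−i] minus the 3 cut fee when i<k.
v[1] = 2
v[2] = 3
v[3] = 5
v[4] = 13
v[5] = 14
v[6] = 13  (first piece 1, then v[5]=14)
v[7] = 15  (first piece 3, then v[4]=13)
v[8] = 23  (first piece 4, then v[4]=13)
One optimal plan: pieces 4 + 4 (1 cut) → €26 − €3 = €23.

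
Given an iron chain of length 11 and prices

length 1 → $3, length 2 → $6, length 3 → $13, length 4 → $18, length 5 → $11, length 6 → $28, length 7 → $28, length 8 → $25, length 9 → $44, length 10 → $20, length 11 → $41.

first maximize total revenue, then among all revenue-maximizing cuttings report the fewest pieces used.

Build r[k] bottom-up: r[k] = max over allowed piece i of (p[i] + r[k−i]).
r[1] = 3
r[2] = 6  (first piece 1, then r[1]=3)
r[3] = 13
r[4] = 18
r[5] = 21  (first piece 1, then r[4]=18)
r[6] = 28
r[7] = 31  (first piece 1, then r[6]=28)
r[8] = 36  (first piece 4, then r[4]=18)
r[9] = 44
r[10] = 47  (first piece 1, then r[9]=44)
r[11] = 50  (first piece 1, then r[10]=47)
Maximum revenue is $50.
Now minimize piece count subject to staying optimal: for each k, pieces[k] = 1 + min over i with p[i]+r[k−i]=r[k] of pieces[k−i].
pieces[8] = 2
pieces[9] = 1
pieces[10] = 2
pieces[11] = 2

2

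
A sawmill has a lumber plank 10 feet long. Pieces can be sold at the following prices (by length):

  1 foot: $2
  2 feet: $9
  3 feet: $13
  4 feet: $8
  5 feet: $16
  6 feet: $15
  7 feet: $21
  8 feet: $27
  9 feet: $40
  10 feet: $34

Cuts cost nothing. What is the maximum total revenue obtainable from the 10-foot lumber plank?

Build r[k] bottom-up: r[k] = max over allowed piece i of (p[i] + r[k−i]).
r[1] = 2
r[2] = 9
r[3] = 13
r[4] = 18  (first piece 2, then r[2]=9)
r[5] = 22  (first piece 2, then r[3]=13)
r[6] = 27  (first piece 2, then r[4]=18)
r[7] = 31  (first piece 2, then r[5]=22)
r[8] = 36  (first piece 2, then r[6]=27)
r[9] = 40  (first piece 2, then r[7]=31)
r[10] = 45  (first piece 2, then r[8]=36)
One optimal cutting: 2 + 2 + 2 + 2 + 2 → $9 + $9 + $9 + $9 + $9 = $45.

45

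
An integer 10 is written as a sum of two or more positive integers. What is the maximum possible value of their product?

36

Fill m[k] for k=2..10: at each k try every first piece i and multiply by the better of (k−i) uncut or m[k−i].
m[2] = 1×max(1,0) = 1×1 = 1
m[3] = max(1×2, 2×1) = 2
m[4] = max(1×3, 2×2, 3×1) = 4
m[5] = max(1×4, 2×3, 3×2, 4×1) = 6
m[6] = max(1×6, 2×4, 3×3, 4×2, 5×1) = 9
m[7] = max(1×9, 2×6, 3×4, 4×3, 5×2, 6×1) = 12
m[8] = max(1×12, 2×9, 3×6, …, 6×2, 7×1) = 18
m[9] = max(1×18, 2×12, 3×9, …, 7×2, 8×1) = 27
m[10] = max(1×27, 2×18, 3×12, …, 8×2, 9×1) = 36
One optimal split: 3 + 3 + 2 + 2; product 3×3×2×2 = 36.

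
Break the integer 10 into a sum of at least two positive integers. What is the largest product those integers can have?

Define P[k] = max over 1≤i<k of i · max(k−i, P[k−i]); the inner max lets the remainder stay uncut if that's better.
Small cases: P[2]=1, P[3]=2.
P[4] = max(1*3, 2*2, 3*1) = 4
P[5] = max(1*4, 2*3, 3*2, 4*1) = 6
P[6] = max(1*6, 2*4, 3*3, 4*2, 5*1) = 9
P[7] = max(1*9, 2*6, 3*4, 4*3, 5*2, 6*1) = 12
P[8] = max(1*12, 2*9, 3*6, …, 6*2, 7*1) = 18
P[9] = max(1*18, 2*12, 3*9, …, 7*2, 8*1) = 27
P[10] = max(1*27, 2*18, 3*12, …, 8*2, 9*1) = 36
One optimal split: 3 + 3 + 2 + 2; product 3*3*2*2 = 36.

36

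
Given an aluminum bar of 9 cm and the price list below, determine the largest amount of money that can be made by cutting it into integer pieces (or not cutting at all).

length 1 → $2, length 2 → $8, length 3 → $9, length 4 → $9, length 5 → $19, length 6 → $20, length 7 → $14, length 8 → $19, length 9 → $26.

Consider every possible first cut. v[k] is the best of p[i]+v[k−i] over all sellable i≤k.
v[1] = 2
v[2] = max(2+2, 8+0) = 8
v[3] = max(2+8, 8+2, 9+0) = 10
v[4] = max(2+10, 8+8, 9+2, 9+0) = 16
v[5] = max(2+16, 8+10, 9+8, 9+2, 19+0) = 19
v[6] = max(2+19, 8+16, 9+10, 9+8, 19+2, 20+0) = 24
v[7] = max(2+24, 8+19, 9+16, …, 20+2, 14+0) = 27
v[8] = max(2+27, 8+24, 9+19, …, 14+2, 19+0) = 32
v[9] = max(2+32, 8+27, 9+24, …, 19+2, 26+0) = 35
One optimal cutting: 5 + 2 + 2 → $19 + $8 + $8 = $35.

35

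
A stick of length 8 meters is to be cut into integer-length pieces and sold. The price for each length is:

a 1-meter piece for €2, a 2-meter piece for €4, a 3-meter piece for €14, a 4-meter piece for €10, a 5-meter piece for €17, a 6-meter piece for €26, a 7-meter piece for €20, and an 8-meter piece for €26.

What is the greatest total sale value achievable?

Build R[k] bottom-up: R[k] = max over allowed piece i of (p[i] + R[k−i]).
R[1] = 2
R[2] = 4  (first piece 1, then R[1]=2)
R[3] = 14
R[4] = 16  (first piece 1, then R[3]=14)
R[5] = 18  (first piece 1, then R[4]=16)
R[6] = 28  (first piece 3, then R[3]=14)
R[7] = 30  (first piece 1, then R[6]=28)
R[8] = 32  (first piece 1, then R[7]=30)
One optimal cutting: 3 + 3 + 1 + 1 → €14 + €14 + €2 + €2 = €32.

32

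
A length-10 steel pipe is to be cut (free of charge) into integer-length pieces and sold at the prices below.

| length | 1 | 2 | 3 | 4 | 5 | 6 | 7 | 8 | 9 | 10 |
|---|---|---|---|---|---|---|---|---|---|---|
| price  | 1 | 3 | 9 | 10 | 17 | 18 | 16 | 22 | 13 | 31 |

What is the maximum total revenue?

34

Consider every possible first cut. v[k] is the best of p[i]+v[k−i] over all sellable i≤k.
v[1] = 1
v[2] = 3
v[3] = 9
v[4] = 10  (first piece 1, then v[3]=9)
v[5] = 17
v[6] = 18  (first piece 1, then v[5]=17)
v[7] = 20  (first piece 2, then v[5]=17)
v[8] = 26  (first piece 3, then v[5]=17)
v[9] = 27  (first piece 1, then v[8]=26)
v[10] = 34  (first piece 5, then v[5]=17)
One optimal cutting: 5 + 5 → $17 + $17 = $34.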